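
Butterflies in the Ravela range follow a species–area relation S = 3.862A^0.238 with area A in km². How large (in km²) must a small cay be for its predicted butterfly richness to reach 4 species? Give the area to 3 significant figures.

4 = 3.862 × A^0.238  ⇒  A^0.238 = 4/3.862 = 1.036
ln A = ln(1.036) / 0.238 = 0.0351 / 0.238 = 0.1475
A = e^0.1475 ≈ 1.159 km²

1.16 km²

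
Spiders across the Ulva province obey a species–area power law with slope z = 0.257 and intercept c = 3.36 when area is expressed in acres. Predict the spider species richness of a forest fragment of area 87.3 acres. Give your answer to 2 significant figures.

S = 3.36 × 87.3^0.257 = 3.36 × 3.154 ≈ 10.6

11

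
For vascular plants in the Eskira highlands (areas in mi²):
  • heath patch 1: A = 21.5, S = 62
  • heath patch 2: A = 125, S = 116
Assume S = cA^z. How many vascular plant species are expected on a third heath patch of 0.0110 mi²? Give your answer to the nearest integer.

4

z = ln(116/62) / ln(125/21.5) = 0.6265 / 1.7603 = 0.3559
c = 62 / 21.5^0.3559 = 62 / 2.98 = 20.81
S₃ = 20.81 × 0.011^0.3559 = 20.81 × 0.2009 ≈ 4.18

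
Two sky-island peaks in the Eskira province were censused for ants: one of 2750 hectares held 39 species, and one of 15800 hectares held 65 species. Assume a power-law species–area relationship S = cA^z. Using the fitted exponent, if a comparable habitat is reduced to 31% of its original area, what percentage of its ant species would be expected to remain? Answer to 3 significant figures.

z = ln(65/39) / ln(15800/2750) = 0.5108 / 1.7484 = 0.2922
S_new/S_old = (A_new/A_old)^z = 0.31^0.2922 = exp(0.2922 × -1.1712) = 0.7102

71.0%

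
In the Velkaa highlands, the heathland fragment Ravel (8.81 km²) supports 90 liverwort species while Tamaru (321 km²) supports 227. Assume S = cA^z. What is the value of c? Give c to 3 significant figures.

51.4

z = ln(S₂/S₁) / ln(A₂/A₁) = ln(227/90) / ln(321/8.81) = 0.9251 / 3.5956 = 0.2573
c = S₁ / A₁^z = 90 / 8.81^0.2573 = 90 / 1.75 = 51.42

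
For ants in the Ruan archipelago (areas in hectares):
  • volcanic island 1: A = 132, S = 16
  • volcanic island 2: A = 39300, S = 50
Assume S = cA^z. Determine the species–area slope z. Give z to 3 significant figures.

Taking logs: ln S = ln c + z ln A, so z = (ln S₂ − ln S₁)/(ln A₂ − ln A₁).
z = ln(50/16) / ln(39300/132) = ln(3.125) / ln(297.7) = 1.1394 / 5.6962 = 0.2000

0.200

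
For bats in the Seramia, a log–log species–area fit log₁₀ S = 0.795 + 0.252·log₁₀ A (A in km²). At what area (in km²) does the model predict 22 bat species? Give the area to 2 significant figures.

150 km²

22 = 6.237 × A^0.252  ⇒  A^0.252 = 22/6.237 = 3.527
ln A = ln(3.527) / 0.252 = 1.2605 / 0.252 = 5.0019
A = e^5.0019 ≈ 148.7 km²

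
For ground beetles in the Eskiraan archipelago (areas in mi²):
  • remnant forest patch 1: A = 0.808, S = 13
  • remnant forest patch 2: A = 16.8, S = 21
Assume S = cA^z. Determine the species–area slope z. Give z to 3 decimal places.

0.158

Taking logs: ln S = ln c + z ln A, so z = (ln S₂ − ln S₁)/(ln A₂ − ln A₁).
z = ln(21/13) / ln(16.8/0.808) = ln(1.615) / ln(20.79) = 0.4796 / 3.0346 = 0.1580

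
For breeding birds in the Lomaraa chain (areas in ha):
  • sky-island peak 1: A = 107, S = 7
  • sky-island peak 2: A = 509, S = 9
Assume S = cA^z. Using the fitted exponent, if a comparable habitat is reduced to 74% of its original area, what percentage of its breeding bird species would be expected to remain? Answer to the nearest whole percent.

95%

z = ln(9/7) / ln(509/107) = 0.2513 / 1.5596 = 0.1611
S_new/S_old = (A_new/A_old)^z = 0.74^0.1611 = exp(0.1611 × -0.3011) = 0.9526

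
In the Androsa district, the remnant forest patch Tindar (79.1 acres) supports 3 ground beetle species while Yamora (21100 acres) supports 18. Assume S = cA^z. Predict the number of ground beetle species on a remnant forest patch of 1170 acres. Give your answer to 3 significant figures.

z = ln(18/3) / ln(21100/79.1) = 1.7918 / 5.5863 = 0.3207
c = 3 / 79.1^0.3207 = 3 / 4.063 = 0.7384
S₃ = 0.7384 × 1170^0.3207 = 0.7384 × 9.64 ≈ 7.119

7.12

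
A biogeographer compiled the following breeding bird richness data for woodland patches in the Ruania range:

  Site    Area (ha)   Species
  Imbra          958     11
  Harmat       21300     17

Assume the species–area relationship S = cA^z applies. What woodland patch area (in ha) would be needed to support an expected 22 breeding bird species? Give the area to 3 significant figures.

z = ln(17/11) / ln(21300/958) = 0.4353 / 3.1016 = 0.1404
c = 11 / 958^0.1404 = 11 / 2.621 = 4.197
A = (22/4.197)^(1/0.1404) ⇒ ln A = ln(5.242)/0.1404 = 11.8035
A = e^11.8035 ≈ 133717 ha

134000 ha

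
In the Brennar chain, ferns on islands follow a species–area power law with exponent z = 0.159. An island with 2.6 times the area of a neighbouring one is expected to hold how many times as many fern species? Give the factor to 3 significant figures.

S₂/S₁ = (A₂/A₁)^z = 2.6^0.159
ln(S₂/S₁) = 0.159 × ln 2.6 = 0.159 × 0.9555 = 0.1519
S₂/S₁ = e^0.1519 ≈ 1.164

1.16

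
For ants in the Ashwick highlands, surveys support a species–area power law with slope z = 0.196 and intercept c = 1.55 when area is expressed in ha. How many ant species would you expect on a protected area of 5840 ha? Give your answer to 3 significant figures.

8.48

S = 1.55 × 5840^0.196
ln S = ln 1.55 + 0.196 × ln 5840 = 0.4383 + 0.196 × 8.6725 = 2.1381
S = e^2.1381 ≈ 8.483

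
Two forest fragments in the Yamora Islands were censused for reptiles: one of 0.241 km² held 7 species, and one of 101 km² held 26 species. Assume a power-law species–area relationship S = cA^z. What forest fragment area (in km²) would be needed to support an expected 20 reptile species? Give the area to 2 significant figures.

z = ln(26/7) / ln(101/0.241) = 1.3122 / 6.0381 = 0.2173
c = 7 / 0.241^0.2173 = 7 / 0.734 = 9.537
A = (20/9.537)^(1/0.2173) ⇒ ln A = ln(2.097)/0.2173 = 3.4078
A = e^3.4078 ≈ 30.2 km²

30 km²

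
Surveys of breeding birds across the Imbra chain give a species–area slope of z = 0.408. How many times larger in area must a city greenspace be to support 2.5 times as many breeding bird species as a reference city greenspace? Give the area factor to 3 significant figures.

(A₂/A₁)^0.408 = 2.5, so A₂/A₁ = 2.5^(1/0.408) = 2.5^2.451
ln(A₂/A₁) = ln 2.5 / 0.408 = 0.9163 / 0.408 = 2.2458
A₂/A₁ = e^2.2458 ≈ 9.448

9.45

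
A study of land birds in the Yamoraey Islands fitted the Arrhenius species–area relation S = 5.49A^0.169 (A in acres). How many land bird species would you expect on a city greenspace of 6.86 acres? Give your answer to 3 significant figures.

S = 5.49 × 6.86^0.169
ln S = ln 5.49 + 0.169 × ln 6.86 = 1.7029 + 0.169 × 1.9257 = 2.0284
S = e^2.0284 ≈ 7.602

7.60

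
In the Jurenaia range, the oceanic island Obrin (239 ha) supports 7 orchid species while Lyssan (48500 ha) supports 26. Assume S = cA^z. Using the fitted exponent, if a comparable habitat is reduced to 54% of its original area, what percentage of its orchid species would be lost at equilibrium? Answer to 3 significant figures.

z = ln(26/7) / ln(48500/239) = 1.3122 / 5.3129 = 0.2470
S_new/S_old = (A_new/A_old)^z = 0.54^0.2470 = exp(0.2470 × -0.6162) = 0.8588
Fraction lost = 1 − 0.8588 = 0.1412

14.1%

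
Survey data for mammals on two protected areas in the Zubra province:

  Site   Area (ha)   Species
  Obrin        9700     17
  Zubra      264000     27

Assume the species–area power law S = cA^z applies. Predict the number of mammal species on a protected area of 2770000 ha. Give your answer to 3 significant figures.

z = ln(27/17) / ln(264000/9700) = 0.4626 / 3.3038 = 0.1400
c = 17 / 9700^0.1400 = 17 / 3.616 = 4.701
S₃ = 4.701 × 2770000^0.1400 = 4.701 × 7.982 ≈ 37.52

37.5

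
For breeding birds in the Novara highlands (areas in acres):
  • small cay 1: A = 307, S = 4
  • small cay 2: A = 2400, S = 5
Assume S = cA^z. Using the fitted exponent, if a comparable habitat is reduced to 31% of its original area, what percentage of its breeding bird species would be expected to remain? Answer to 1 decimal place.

z = ln(5/4) / ln(2400/307) = 0.2231 / 2.0564 = 0.1085
S_new/S_old = (A_new/A_old)^z = 0.31^0.1085 = exp(0.1085 × -1.1712) = 0.8807

88.1%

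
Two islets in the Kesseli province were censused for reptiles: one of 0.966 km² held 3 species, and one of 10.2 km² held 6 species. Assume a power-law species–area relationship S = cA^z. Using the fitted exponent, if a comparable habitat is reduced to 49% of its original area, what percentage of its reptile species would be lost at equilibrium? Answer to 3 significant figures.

z = ln(6/3) / ln(10.2/0.966) = 0.6931 / 2.3570 = 0.2941
S_new/S_old = (A_new/A_old)^z = 0.49^0.2941 = exp(0.2941 × -0.7133) = 0.8108
Fraction lost = 1 − 0.8108 = 0.1892

18.9%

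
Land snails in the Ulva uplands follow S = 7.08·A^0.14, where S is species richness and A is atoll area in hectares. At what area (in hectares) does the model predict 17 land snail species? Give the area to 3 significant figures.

17 = 7.08 × A^0.14  ⇒  A^0.14 = 17/7.08 = 2.401
ln A = ln(2.401) / 0.14 = 0.8759 / 0.14 = 6.2567
A = e^6.2567 ≈ 521.5 hectares

522 hectares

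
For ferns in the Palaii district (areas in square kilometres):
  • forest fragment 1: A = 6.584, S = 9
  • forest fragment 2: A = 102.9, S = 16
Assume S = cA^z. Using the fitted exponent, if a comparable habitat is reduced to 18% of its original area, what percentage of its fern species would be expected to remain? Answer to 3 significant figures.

69.8%

z = ln(16/9) / ln(102.9/6.584) = 0.5754 / 2.7491 = 0.2093
S_new/S_old = (A_new/A_old)^z = 0.18^0.2093 = exp(0.2093 × -1.7148) = 0.6985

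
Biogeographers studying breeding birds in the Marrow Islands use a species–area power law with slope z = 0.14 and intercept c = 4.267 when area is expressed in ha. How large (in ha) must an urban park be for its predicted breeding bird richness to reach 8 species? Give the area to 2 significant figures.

8 = 4.267 × A^0.14  ⇒  A^0.14 = 8/4.267 = 1.875
ln A = ln(1.875) / 0.14 = 0.6285 / 0.14 = 4.4895
A = e^4.4895 ≈ 89.08 ha

89 ha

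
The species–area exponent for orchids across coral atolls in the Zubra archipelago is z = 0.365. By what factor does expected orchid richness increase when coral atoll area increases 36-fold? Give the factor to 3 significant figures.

S₂/S₁ = (A₂/A₁)^z = 36^0.365
ln(S₂/S₁) = 0.365 × ln 36 = 0.365 × 3.5835 = 1.3080
S₂/S₁ = e^1.3080 ≈ 3.699

3.70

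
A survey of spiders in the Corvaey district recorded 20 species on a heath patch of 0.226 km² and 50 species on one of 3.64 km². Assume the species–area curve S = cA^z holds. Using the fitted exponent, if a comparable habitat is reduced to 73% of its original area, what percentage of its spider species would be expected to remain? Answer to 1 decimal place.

z = ln(50/20) / ln(3.64/0.226) = 0.9163 / 2.7792 = 0.3297
S_new/S_old = (A_new/A_old)^z = 0.73^0.3297 = exp(0.3297 × -0.3147) = 0.9014

90.1%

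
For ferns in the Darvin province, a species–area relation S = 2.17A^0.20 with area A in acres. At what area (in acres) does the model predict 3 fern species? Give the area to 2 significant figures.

3 = 2.17 × A^0.2  ⇒  A^0.2 = 3/2.17 = 1.382
ln A = ln(1.382) / 0.2 = 0.3239 / 0.2 = 1.6194
A = e^1.6194 ≈ 5.05 acres

5.1 acres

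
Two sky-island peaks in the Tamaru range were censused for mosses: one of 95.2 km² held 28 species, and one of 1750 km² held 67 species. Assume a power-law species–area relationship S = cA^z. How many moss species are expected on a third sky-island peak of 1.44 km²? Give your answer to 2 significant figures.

8.0

z = ln(67/28) / ln(1750/95.2) = 0.8725 / 2.9114 = 0.2997
c = 28 / 95.2^0.2997 = 28 / 3.917 = 7.148
S₃ = 7.148 × 1.44^0.2997 = 7.148 × 1.115 ≈ 7.974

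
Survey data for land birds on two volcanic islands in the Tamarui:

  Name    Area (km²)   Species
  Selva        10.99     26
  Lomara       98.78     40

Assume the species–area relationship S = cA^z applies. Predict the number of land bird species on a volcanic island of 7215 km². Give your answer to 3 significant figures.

92.8

z = ln(40/26) / ln(98.78/10.99) = 0.4308 / 2.1959 = 0.1962
c = 26 / 10.99^0.1962 = 26 / 1.6 = 16.25
S₃ = 16.25 × 7215^0.1962 = 16.25 × 5.713 ≈ 92.82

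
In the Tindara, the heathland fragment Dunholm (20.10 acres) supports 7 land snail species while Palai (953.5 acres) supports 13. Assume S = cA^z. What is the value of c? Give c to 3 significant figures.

z = ln(S₂/S₁) / ln(A₂/A₁) = ln(13/7) / ln(953.5/20.1) = 0.6190 / 3.8594 = 0.1604
c = S₁ / A₁^z = 7 / 20.1^0.1604 = 7 / 1.618 = 4.326

4.33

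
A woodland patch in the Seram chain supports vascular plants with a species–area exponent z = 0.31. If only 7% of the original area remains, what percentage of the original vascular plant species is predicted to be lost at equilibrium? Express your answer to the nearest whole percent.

S_new/S_old = (A_new/A_old)^z = 0.07^0.31
= exp(0.31 × ln 0.07) = exp(0.31 × -2.6593) = exp(-0.8244) ≈ 0.4385
Fraction lost = 1 − 0.4385 = 0.5615

56%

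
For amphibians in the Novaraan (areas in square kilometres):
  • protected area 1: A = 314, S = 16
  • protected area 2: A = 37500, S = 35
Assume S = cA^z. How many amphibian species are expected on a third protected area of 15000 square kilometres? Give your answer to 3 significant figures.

30.1

z = ln(35/16) / ln(37500/314) = 0.7828 / 4.7827 = 0.1637
c = 16 / 314^0.1637 = 16 / 2.562 = 6.244
S₃ = 6.244 × 15000^0.1637 = 6.244 × 4.825 ≈ 30.13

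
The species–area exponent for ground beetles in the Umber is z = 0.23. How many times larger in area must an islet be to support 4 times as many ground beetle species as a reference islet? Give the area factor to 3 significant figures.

(A₂/A₁)^0.23 = 4, so A₂/A₁ = 4^(1/0.23) = 4^4.348
ln(A₂/A₁) = ln 4 / 0.23 = 1.3863 / 0.23 = 6.0274
A₂/A₁ = e^6.0274 ≈ 414.6

415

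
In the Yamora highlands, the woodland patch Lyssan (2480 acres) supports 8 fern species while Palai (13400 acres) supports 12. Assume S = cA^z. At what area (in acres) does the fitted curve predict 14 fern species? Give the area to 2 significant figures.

25000 acres

z = ln(12/8) / ln(13400/2480) = 0.4055 / 1.6870 = 0.2403
c = 8 / 2480^0.2403 = 8 / 6.544 = 1.222
A = (14/1.222)^(1/0.2403) ⇒ ln A = ln(11.45)/0.2403 = 10.1444
A = e^10.1444 ≈ 25448 acres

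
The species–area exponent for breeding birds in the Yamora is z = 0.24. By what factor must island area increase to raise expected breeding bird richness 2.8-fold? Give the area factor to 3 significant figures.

(A₂/A₁)^0.24 = 2.8, so A₂/A₁ = 2.8^(1/0.24) = 2.8^4.167
ln(A₂/A₁) = ln 2.8 / 0.24 = 1.0296 / 0.24 = 4.2901
A₂/A₁ = e^4.2901 ≈ 72.97

73.0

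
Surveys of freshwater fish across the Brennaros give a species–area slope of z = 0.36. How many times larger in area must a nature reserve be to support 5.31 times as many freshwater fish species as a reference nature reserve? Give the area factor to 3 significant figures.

(A₂/A₁)^0.36 = 5.31, so A₂/A₁ = 5.31^(1/0.36) = 5.31^2.778
ln(A₂/A₁) = ln 5.31 / 0.36 = 1.6696 / 0.36 = 4.6378
A₂/A₁ = e^4.6378 ≈ 103.3

103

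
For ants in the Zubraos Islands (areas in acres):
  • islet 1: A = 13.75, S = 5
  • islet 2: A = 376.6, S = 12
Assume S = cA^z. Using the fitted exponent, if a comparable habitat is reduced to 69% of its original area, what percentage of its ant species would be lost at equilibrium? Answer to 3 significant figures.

z = ln(12/5) / ln(376.6/13.75) = 0.8755 / 3.3101 = 0.2645
S_new/S_old = (A_new/A_old)^z = 0.69^0.2645 = exp(0.2645 × -0.3711) = 0.9065
Fraction lost = 1 − 0.9065 = 0.09348

9.35%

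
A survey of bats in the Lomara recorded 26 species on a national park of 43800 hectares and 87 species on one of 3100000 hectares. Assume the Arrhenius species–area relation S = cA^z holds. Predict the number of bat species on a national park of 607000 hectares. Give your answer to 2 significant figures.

55

z = ln(87/26) / ln(3100000/43800) = 1.2078 / 4.2595 = 0.2836
c = 26 / 43800^0.2836 = 26 / 20.71 = 1.256
S₃ = 1.256 × 607000^0.2836 = 1.256 × 43.64 ≈ 54.79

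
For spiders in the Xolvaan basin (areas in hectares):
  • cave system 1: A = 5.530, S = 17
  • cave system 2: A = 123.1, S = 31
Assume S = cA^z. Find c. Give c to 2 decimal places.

z = ln(S₂/S₁) / ln(A₂/A₁) = ln(31/17) / ln(123.1/5.53) = 0.6008 / 3.1028 = 0.1936
c = S₁ / A₁^z = 17 / 5.53^0.1936 = 17 / 1.393 = 12.21

12.21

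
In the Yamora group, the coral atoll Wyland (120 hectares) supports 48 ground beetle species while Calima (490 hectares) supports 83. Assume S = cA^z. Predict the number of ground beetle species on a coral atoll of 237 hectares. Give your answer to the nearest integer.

z = ln(83/48) / ln(490/120) = 0.5476 / 1.4069 = 0.3892
c = 48 / 120^0.3892 = 48 / 6.446 = 7.446
S₃ = 7.446 × 237^0.3892 = 7.446 × 8.402 ≈ 62.56

63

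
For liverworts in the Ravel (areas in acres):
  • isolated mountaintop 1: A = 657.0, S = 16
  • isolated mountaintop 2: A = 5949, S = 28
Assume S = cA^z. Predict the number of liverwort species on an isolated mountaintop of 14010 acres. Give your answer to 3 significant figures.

34.8

z = ln(28/16) / ln(5949/657) = 0.5596 / 2.2033 = 0.2540
c = 16 / 657^0.2540 = 16 / 5.196 = 3.08
S₃ = 3.08 × 14010^0.2540 = 3.08 × 11.3 ≈ 34.8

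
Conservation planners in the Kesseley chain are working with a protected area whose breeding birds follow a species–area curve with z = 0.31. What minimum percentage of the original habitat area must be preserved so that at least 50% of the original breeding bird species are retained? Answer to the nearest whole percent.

11%

Need (A_new/A_old)^0.31 = 0.5, so A_new/A_old = 0.5^(1/0.31) = 0.5^3.226
ln(A_new/A_old) = ln 0.5 / 0.31 = -0.6931 / 0.31 = -2.2360
A_new/A_old = e^-2.2360 ≈ 0.1069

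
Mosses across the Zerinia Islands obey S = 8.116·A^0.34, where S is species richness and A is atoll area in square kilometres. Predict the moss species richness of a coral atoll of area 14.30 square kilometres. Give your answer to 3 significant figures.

S = 8.116 × 14.3^0.34
ln S = ln 8.116 + 0.34 × ln 14.3 = 2.0938 + 0.34 × 2.6603 = 2.9983
S = e^2.9983 ≈ 20.05

20.1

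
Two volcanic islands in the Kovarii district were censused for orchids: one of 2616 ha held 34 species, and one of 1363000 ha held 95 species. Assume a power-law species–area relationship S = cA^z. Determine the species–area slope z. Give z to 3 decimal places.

0.164

Taking logs: ln S = ln c + z ln A, so z = (ln S₂ − ln S₁)/(ln A₂ − ln A₁).
z = ln(95/34) / ln(1363000/2616) = ln(2.794) / ln(521) = 1.0275 / 6.2558 = 0.1643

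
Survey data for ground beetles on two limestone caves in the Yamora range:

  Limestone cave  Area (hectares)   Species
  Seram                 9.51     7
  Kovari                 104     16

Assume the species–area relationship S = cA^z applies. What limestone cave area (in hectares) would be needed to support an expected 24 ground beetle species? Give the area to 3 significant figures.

z = ln(16/7) / ln(104/9.51) = 0.8267 / 2.3920 = 0.3456
c = 7 / 9.51^0.3456 = 7 / 2.178 = 3.214
A = (24/3.214)^(1/0.3456) ⇒ ln A = ln(7.467)/0.3456 = 5.8176
A = e^5.8176 ≈ 336.2 hectares

336 hectares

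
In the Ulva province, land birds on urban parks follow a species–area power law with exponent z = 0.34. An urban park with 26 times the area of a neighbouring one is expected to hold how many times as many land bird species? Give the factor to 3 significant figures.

3.03

S₂/S₁ = (A₂/A₁)^z = 26^0.34
ln(S₂/S₁) = 0.34 × ln 26 = 0.34 × 3.2581 = 1.1078
S₂/S₁ = e^1.1078 ≈ 3.028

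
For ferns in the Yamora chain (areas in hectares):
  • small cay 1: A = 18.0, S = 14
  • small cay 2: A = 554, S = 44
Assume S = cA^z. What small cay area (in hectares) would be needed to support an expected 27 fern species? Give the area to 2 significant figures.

130 hectares

z = ln(44/14) / ln(554/18) = 1.1451 / 3.4268 = 0.3342
c = 14 / 18^0.3342 = 14 / 2.627 = 5.329
A = (27/5.329)^(1/0.3342) ⇒ ln A = ln(5.067)/0.3342 = 4.8558
A = e^4.8558 ≈ 128.5 hectares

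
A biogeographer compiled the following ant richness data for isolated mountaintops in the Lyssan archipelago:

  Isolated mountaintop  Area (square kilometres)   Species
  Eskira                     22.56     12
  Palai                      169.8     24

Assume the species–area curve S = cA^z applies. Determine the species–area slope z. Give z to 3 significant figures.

0.343

Taking logs: ln S = ln c + z ln A, so z = (ln S₂ − ln S₁)/(ln A₂ − ln A₁).
z = ln(24/12) / ln(169.8/22.56) = ln(2) / ln(7.527) = 0.6931 / 2.0184 = 0.3434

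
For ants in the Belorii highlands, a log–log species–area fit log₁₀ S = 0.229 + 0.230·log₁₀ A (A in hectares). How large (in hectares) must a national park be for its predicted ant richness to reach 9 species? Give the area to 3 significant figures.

1420 hectares

9 = 1.694 × A^0.23  ⇒  A^0.23 = 9/1.694 = 5.312
ln A = ln(5.312) / 0.23 = 1.6699 / 0.23 = 7.2606
A = e^7.2606 ≈ 1423 hectares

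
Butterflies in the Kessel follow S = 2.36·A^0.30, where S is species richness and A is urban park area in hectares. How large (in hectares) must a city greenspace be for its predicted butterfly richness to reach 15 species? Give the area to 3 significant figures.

15 = 2.36 × A^0.3  ⇒  A^0.3 = 15/2.36 = 6.356
ln A = ln(6.356) / 0.3 = 1.8494 / 0.3 = 6.1646
A = e^6.1646 ≈ 475.6 hectares

476 hectares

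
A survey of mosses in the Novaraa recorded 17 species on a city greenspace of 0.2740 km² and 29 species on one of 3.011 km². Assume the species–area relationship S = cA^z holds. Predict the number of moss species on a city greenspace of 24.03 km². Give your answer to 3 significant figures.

46.1

z = ln(29/17) / ln(3.011/0.274) = 0.5341 / 2.3969 = 0.2228
c = 17 / 0.274^0.2228 = 17 / 0.7494 = 22.68
S₃ = 22.68 × 24.03^0.2228 = 22.68 × 2.031 ≈ 46.07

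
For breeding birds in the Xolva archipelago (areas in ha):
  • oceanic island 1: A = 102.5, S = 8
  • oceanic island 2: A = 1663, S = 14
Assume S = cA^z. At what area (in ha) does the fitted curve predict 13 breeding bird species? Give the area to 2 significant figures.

z = ln(14/8) / ln(1663/102.5) = 0.5596 / 2.7865 = 0.2008
c = 8 / 102.5^0.2008 = 8 / 2.534 = 3.157
A = (13/3.157)^(1/0.2008) ⇒ ln A = ln(4.118)/0.2008 = 7.0474
A = e^7.0474 ≈ 1150 ha

1100 ha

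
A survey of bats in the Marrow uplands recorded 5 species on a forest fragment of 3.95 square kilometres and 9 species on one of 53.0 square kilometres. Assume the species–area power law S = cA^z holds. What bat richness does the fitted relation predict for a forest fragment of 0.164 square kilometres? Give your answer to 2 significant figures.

2.4

z = ln(9/5) / ln(53/3.95) = 0.5878 / 2.5966 = 0.2264
c = 5 / 3.95^0.2264 = 5 / 1.365 = 3.664
S₃ = 3.664 × 0.164^0.2264 = 3.664 × 0.6641 ≈ 2.433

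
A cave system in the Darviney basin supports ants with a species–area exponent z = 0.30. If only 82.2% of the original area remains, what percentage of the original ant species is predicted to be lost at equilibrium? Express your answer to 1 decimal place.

S_new/S_old = (A_new/A_old)^z = 0.822^0.3
= exp(0.3 × ln 0.822) = exp(0.3 × -0.1960) = exp(-0.0588) ≈ 0.9429
Fraction lost = 1 − 0.9429 = 0.05711

5.7%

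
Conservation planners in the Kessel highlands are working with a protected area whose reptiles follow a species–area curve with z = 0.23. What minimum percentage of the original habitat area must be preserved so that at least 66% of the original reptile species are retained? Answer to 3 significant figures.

16.4%

Need (A_new/A_old)^0.23 = 0.66, so A_new/A_old = 0.66^(1/0.23) = 0.66^4.348
ln(A_new/A_old) = ln 0.66 / 0.23 = -0.4155 / 0.23 = -1.8066
A_new/A_old = e^-1.8066 ≈ 0.1642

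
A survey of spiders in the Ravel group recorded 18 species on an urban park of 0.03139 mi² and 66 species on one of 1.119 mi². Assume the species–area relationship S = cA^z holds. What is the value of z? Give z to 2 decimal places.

0.36

Taking logs: ln S = ln c + z ln A, so z = (ln S₂ − ln S₁)/(ln A₂ − ln A₁).
z = ln(66/18) / ln(1.119/0.03139) = ln(3.667) / ln(35.65) = 1.2993 / 3.5737 = 0.3636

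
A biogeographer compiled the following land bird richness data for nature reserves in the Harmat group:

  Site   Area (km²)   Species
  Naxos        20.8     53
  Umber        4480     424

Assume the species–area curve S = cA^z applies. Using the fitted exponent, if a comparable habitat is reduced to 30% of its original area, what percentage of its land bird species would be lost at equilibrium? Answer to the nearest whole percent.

z = ln(424/53) / ln(4480/20.8) = 2.0794 / 5.3724 = 0.3871
S_new/S_old = (A_new/A_old)^z = 0.3^0.3871 = exp(0.3871 × -1.2040) = 0.6275
Fraction lost = 1 − 0.6275 = 0.3725

37%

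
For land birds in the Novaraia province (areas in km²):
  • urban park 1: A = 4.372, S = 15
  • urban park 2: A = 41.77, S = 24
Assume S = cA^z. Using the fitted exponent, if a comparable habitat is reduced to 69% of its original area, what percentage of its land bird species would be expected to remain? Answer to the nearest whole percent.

93%

z = ln(24/15) / ln(41.77/4.372) = 0.4700 / 2.2570 = 0.2082
S_new/S_old = (A_new/A_old)^z = 0.69^0.2082 = exp(0.2082 × -0.3711) = 0.9256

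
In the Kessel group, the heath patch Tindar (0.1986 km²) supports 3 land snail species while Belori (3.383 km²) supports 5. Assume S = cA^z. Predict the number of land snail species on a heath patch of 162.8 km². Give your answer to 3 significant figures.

10.0

z = ln(5/3) / ln(3.383/0.1986) = 0.5108 / 2.8352 = 0.1802
c = 3 / 0.1986^0.1802 = 3 / 0.7473 = 4.014
S₃ = 4.014 × 162.8^0.1802 = 4.014 × 2.503 ≈ 10.05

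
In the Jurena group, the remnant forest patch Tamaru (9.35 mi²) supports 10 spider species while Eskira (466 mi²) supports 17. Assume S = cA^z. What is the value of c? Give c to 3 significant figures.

7.38

z = ln(S₂/S₁) / ln(A₂/A₁) = ln(17/10) / ln(466/9.35) = 0.5306 / 3.9088 = 0.1358
c = S₁ / A₁^z = 10 / 9.35^0.1358 = 10 / 1.355 = 7.383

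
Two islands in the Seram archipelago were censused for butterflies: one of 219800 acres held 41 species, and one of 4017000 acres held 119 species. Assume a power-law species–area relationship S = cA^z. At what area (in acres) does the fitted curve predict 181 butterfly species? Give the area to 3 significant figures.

12600000 acres

z = ln(119/41) / ln(4017000/219800) = 1.0656 / 2.9056 = 0.3667
c = 41 / 219800^0.3667 = 41 / 91 = 0.4505
A = (181/0.4505)^(1/0.3667) ⇒ ln A = ln(401.8)/0.3667 = 16.3496
A = e^16.3496 ≈ 12605002 acres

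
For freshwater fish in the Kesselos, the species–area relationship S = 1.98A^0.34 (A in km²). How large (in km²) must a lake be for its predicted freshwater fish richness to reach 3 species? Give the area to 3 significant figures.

3 = 1.98 × A^0.34  ⇒  A^0.34 = 3/1.98 = 1.515
ln A = ln(1.515) / 0.34 = 0.4155 / 0.34 = 1.2221
A = e^1.2221 ≈ 3.394 km²

3.39 km²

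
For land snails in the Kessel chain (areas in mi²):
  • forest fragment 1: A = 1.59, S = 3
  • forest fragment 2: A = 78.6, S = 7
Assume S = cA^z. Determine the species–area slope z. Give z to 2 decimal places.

Taking logs: ln S = ln c + z ln A, so z = (ln S₂ − ln S₁)/(ln A₂ − ln A₁).
z = ln(7/3) / ln(78.6/1.59) = ln(2.333) / ln(49.43) = 0.8473 / 3.9006 = 0.2172

0.22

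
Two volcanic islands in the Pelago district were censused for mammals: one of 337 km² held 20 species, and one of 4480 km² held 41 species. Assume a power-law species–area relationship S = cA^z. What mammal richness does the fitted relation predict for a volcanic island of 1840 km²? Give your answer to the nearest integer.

z = ln(41/20) / ln(4480/337) = 0.7178 / 2.5873 = 0.2774
c = 20 / 337^0.2774 = 20 / 5.027 = 3.979
S₃ = 3.979 × 1840^0.2774 = 3.979 × 8.05 ≈ 32.03

32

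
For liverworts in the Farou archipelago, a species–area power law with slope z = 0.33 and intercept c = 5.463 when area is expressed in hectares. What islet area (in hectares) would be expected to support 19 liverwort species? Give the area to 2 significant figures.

19 = 5.463 × A^0.33  ⇒  A^0.33 = 19/5.463 = 3.478
ln A = ln(3.478) / 0.33 = 1.2464 / 0.33 = 3.7771
A = e^3.7771 ≈ 43.69 hectares

44 hectares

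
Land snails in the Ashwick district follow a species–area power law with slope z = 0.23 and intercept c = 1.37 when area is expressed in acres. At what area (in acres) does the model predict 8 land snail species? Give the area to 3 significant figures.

8 = 1.37 × A^0.23  ⇒  A^0.23 = 8/1.37 = 5.839
ln A = ln(5.839) / 0.23 = 1.7646 / 0.23 = 7.6723
A = e^7.6723 ≈ 2148 acres

2150 acres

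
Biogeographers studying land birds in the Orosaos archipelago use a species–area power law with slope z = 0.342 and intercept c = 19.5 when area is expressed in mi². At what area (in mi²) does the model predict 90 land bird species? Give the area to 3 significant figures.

90 = 19.5 × A^0.342  ⇒  A^0.342 = 90/19.5 = 4.615
ln A = ln(4.615) / 0.342 = 1.5294 / 0.342 = 4.4719
A = e^4.4719 ≈ 87.52 mi²

87.5 mi²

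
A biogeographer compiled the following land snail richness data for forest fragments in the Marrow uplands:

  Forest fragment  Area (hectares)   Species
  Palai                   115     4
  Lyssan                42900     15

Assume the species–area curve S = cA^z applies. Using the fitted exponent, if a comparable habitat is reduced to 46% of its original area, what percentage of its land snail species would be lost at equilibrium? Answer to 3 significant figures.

z = ln(15/4) / ln(42900/115) = 1.3218 / 5.9217 = 0.2232
S_new/S_old = (A_new/A_old)^z = 0.46^0.2232 = exp(0.2232 × -0.7765) = 0.8409
Fraction lost = 1 − 0.8409 = 0.1591

15.9%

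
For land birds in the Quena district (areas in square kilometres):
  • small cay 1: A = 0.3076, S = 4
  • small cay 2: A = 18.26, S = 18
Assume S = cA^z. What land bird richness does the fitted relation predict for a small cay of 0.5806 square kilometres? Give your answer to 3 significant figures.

5.05

z = ln(18/4) / ln(18.26/0.3076) = 1.5041 / 4.0837 = 0.3683
c = 4 / 0.3076^0.3683 = 4 / 0.6478 = 6.175
S₃ = 6.175 × 0.5806^0.3683 = 6.175 × 0.8185 ≈ 5.054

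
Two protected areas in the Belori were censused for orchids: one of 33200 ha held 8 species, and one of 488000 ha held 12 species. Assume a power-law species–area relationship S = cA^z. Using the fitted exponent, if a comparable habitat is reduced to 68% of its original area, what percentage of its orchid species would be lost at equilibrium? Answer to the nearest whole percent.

z = ln(12/8) / ln(488000/33200) = 0.4055 / 2.6878 = 0.1509
S_new/S_old = (A_new/A_old)^z = 0.68^0.1509 = exp(0.1509 × -0.3857) = 0.9435
Fraction lost = 1 − 0.9435 = 0.05652

6%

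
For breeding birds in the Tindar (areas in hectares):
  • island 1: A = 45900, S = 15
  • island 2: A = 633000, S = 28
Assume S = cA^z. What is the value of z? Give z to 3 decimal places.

0.238

Taking logs: ln S = ln c + z ln A, so z = (ln S₂ − ln S₁)/(ln A₂ − ln A₁).
z = ln(28/15) / ln(633000/45900) = ln(1.867) / ln(13.79) = 0.6242 / 2.6240 = 0.2379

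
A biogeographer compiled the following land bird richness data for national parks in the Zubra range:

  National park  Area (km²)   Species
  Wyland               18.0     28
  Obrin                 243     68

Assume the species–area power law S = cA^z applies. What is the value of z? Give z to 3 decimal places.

0.341

Taking logs: ln S = ln c + z ln A, so z = (ln S₂ − ln S₁)/(ln A₂ − ln A₁).
z = ln(68/28) / ln(243/18) = ln(2.429) / ln(13.5) = 0.8873 / 2.6027 = 0.3409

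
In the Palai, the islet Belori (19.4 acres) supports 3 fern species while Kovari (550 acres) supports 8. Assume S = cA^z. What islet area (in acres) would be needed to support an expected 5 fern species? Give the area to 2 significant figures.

110 acres

z = ln(8/3) / ln(550/19.4) = 0.9808 / 3.3446 = 0.2933
c = 3 / 19.4^0.2933 = 3 / 2.386 = 1.257
A = (5/1.257)^(1/0.2933) ⇒ ln A = ln(3.977)/0.2933 = 4.7072
A = e^4.7072 ≈ 110.7 acres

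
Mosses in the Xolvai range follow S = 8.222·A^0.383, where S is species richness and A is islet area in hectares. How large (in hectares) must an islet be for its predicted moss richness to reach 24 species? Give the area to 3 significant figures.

24 = 8.222 × A^0.383  ⇒  A^0.383 = 24/8.222 = 2.919
ln A = ln(2.919) / 0.383 = 1.0712 / 0.383 = 2.7970
A = e^2.7970 ≈ 16.39 hectares

16.4 hectares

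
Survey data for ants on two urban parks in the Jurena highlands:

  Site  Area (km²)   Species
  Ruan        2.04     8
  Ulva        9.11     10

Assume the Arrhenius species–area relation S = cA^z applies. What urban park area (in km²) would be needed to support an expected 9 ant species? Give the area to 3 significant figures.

4.49 km²

z = ln(10/8) / ln(9.11/2.04) = 0.2231 / 1.4964 = 0.1491
c = 8 / 2.04^0.1491 = 8 / 1.112 = 7.193
A = (9/7.193)^(1/0.1491) ⇒ ln A = ln(1.251)/0.1491 = 1.5028
A = e^1.5028 ≈ 4.494 km²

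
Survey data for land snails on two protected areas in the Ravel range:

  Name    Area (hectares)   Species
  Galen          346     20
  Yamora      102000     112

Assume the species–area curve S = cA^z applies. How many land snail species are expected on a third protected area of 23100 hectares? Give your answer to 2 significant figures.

71

z = ln(112/20) / ln(102000/346) = 1.7228 / 5.6863 = 0.3030
c = 20 / 346^0.3030 = 20 / 5.878 = 3.402
S₃ = 3.402 × 23100^0.3030 = 3.402 × 20.99 ≈ 71.42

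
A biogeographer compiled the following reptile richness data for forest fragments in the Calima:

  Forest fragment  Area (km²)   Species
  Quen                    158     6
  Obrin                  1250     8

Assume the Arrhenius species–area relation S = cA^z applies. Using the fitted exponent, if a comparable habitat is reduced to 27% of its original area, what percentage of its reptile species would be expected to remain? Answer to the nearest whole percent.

83%

z = ln(8/6) / ln(1250/158) = 0.2877 / 2.0683 = 0.1391
S_new/S_old = (A_new/A_old)^z = 0.27^0.1391 = exp(0.1391 × -1.3093) = 0.8335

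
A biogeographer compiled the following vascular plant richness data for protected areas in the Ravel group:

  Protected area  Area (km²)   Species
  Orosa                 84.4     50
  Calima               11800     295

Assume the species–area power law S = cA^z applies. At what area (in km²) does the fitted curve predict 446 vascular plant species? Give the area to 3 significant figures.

37300 km²

z = ln(295/50) / ln(11800/84.4) = 1.7750 / 4.9403 = 0.3593
c = 50 / 84.4^0.3593 = 50 / 4.922 = 10.16
A = (446/10.16)^(1/0.3593) ⇒ ln A = ln(43.9)/0.3593 = 10.5263
A = e^10.5263 ≈ 37284 km²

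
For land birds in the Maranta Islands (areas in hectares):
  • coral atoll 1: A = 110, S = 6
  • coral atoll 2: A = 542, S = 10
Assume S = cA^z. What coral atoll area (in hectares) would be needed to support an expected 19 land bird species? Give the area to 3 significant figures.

z = ln(10/6) / ln(542/110) = 0.5108 / 1.5948 = 0.3203
c = 6 / 110^0.3203 = 6 / 4.507 = 1.331
A = (19/1.331)^(1/0.3203) ⇒ ln A = ln(14.27)/0.3203 = 8.2991
A = e^8.2991 ≈ 4020 hectares

4020 hectares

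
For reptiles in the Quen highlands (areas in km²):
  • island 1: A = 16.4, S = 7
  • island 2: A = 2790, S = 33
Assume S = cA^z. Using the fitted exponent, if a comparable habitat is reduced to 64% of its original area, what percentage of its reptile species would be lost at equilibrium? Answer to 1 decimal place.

z = ln(33/7) / ln(2790/16.4) = 1.5506 / 5.1365 = 0.3019
S_new/S_old = (A_new/A_old)^z = 0.64^0.3019 = exp(0.3019 × -0.4463) = 0.874
Fraction lost = 1 − 0.874 = 0.126

12.6%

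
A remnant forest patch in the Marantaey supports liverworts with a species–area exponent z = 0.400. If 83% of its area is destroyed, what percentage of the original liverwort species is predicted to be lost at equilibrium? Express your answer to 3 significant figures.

50.8%

S_new/S_old = (A_new/A_old)^z = 0.17^0.4
= exp(0.4 × ln 0.17) = exp(0.4 × -1.7720) = exp(-0.7088) ≈ 0.4922
Fraction lost = 1 − 0.4922 = 0.5078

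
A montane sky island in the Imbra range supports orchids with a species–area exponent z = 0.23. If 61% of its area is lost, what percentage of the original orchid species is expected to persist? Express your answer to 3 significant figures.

80.5%

S_new/S_old = (A_new/A_old)^z = 0.39^0.23
= exp(0.23 × ln 0.39) = exp(0.23 × -0.9416) = exp(-0.2166) ≈ 0.8053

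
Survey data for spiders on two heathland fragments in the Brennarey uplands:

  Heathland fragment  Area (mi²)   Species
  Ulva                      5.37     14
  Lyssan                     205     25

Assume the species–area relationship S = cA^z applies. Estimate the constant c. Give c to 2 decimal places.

z = ln(S₂/S₁) / ln(A₂/A₁) = ln(25/14) / ln(205/5.37) = 0.5798 / 3.6422 = 0.1592
c = S₁ / A₁^z = 14 / 5.37^0.1592 = 14 / 1.307 = 10.71

10.71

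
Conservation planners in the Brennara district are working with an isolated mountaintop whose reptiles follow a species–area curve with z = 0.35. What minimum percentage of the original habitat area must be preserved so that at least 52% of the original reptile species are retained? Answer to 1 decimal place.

15.4%

Need (A_new/A_old)^0.35 = 0.52, so A_new/A_old = 0.52^(1/0.35) = 0.52^2.857
ln(A_new/A_old) = ln 0.52 / 0.35 = -0.6539 / 0.35 = -1.8684
A_new/A_old = e^-1.8684 ≈ 0.1544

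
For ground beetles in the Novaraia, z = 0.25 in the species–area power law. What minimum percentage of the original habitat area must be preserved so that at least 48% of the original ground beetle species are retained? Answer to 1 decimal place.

5.3%

Need (A_new/A_old)^0.25 = 0.48, so A_new/A_old = 0.48^(1/0.25) = 0.48^4
ln(A_new/A_old) = ln 0.48 / 0.25 = -0.7340 / 0.25 = -2.9359
A_new/A_old = e^-2.9359 ≈ 0.05308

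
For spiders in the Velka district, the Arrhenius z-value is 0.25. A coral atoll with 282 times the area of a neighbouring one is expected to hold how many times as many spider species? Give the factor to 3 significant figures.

S₂/S₁ = (A₂/A₁)^z = 282^0.25
ln(S₂/S₁) = 0.25 × ln 282 = 0.25 × 5.6419 = 1.4105
S₂/S₁ = e^1.4105 ≈ 4.098

4.10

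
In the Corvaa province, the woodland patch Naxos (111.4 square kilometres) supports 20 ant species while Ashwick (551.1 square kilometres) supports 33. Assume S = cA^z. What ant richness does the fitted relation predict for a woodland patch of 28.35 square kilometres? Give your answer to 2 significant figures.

13

z = ln(33/20) / ln(551.1/111.4) = 0.5008 / 1.5988 = 0.3132
c = 20 / 111.4^0.3132 = 20 / 4.377 = 4.57
S₃ = 4.57 × 28.35^0.3132 = 4.57 × 2.851 ≈ 13.03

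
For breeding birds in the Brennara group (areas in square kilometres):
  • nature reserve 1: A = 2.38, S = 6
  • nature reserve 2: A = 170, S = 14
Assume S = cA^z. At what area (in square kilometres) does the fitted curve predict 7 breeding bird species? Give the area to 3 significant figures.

z = ln(14/6) / ln(170/2.38) = 0.8473 / 4.2687 = 0.1985
c = 6 / 2.38^0.1985 = 6 / 1.188 = 5.051
A = (7/5.051)^(1/0.1985) ⇒ ln A = ln(1.386)/0.1985 = 1.6437
A = e^1.6437 ≈ 5.174 square kilometres

5.17 square kilometres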